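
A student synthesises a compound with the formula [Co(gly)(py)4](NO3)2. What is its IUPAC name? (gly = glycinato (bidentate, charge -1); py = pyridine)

The 2 nitrate counter-ions carry a total charge of -2, so each complex ion is 2+.
Ligand charges: 1×glycinato (-1 each), 4×pyridine (neutral); total -1. So Co + (-1) = 2+, giving Co = +3.
Ligands are named alphabetically: glycinato before pyridine.

(glycinato)tetrakis(pyridine)cobalt(III) nitrate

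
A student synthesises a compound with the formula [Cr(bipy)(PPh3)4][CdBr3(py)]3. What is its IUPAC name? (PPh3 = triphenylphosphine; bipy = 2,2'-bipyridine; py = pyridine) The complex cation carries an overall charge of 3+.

Both ions are complex: the cation is named first with the plain metal name, the anion second with the -ate form; each ion's ligands are alphabetised independently.
The complex cation is given as 3+; its ligand charges sum to 0, so Cr = +3.
With 3 anions per cation, each anion must be 3/3 = 1−.
Anion: ligand charges sum to -3; for the ion to be 1−, Cd = +2.

(2,2'-bipyridine)tetrakis(triphenylphosphine)chromium(III) tribromo(pyridine)cadmate(II)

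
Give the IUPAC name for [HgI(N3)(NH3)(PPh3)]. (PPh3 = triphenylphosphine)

ammineazidoiodo(triphenylphosphine)mercury(II)

There is no counter-ion, so the complex is neutral overall.
Ligand charges: 1×iodo (-1 each), 1×ammine (neutral), 1×azido (-1 each), 1×triphenylphosphine (neutral); total -2. So Hg + (-2) = 0, giving Hg = +2.
Ligands are named alphabetically: ammine before azido before iodo before triphenylphosphine.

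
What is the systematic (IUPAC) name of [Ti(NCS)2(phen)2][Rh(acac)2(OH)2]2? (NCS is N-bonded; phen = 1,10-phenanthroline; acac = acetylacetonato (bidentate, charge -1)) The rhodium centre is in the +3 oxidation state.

Both ions are complex: the cation is named first with the plain metal name, the anion second with the -ate form; each ion's ligands are alphabetised independently.
Rh is given as +3; the anion's ligand charges sum to -4, so the complex anion is 1−.
With 2 anions per cation, the cation must be 2×1 = 2+.
Cation: ligand charges sum to -2; for the ion to be 2+, Ti = +4.

diisothiocyanatobis(1,10-phenanthroline)titanium(IV) bis(acetylacetonato)dihydroxorhodate(III)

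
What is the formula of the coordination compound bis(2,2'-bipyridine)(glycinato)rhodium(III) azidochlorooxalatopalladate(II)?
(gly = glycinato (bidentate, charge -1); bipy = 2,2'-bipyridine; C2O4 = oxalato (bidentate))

Cation [Rh…]: ligand charges -1, Rh(III) ⇒ ion charge 2+.
Anion [Pd…]: ligand charges -4, Pd(II) ⇒ ion charge 2−.
One 2+ cation balances one 2− anion.

[Rh(bipy)2(gly)][Pd(C2O4)Cl(N3)]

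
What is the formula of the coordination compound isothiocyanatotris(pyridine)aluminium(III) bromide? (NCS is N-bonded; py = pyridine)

Ligands: 1 isothiocyanato (NCS, -1), 3 pyridine (py, neutral). Ligand charge sum = -1.
With Al in oxidation state +3, the complex ion is [Al...]^2+.
Charge balance with bromide (-1) requires 1 complex ion per 2 bromide.

[Al(NCS)(py)3]Br2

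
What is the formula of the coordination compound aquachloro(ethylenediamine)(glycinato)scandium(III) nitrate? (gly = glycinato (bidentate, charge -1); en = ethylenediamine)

[ScCl(en)(gly)(H2O)]NO3

Ligands: 1 glycinato (gly, -1), 1 ethylenediamine (en, neutral), 1 chloro (Cl, -1), 1 aqua (H2O, neutral). Ligand charge sum = -2.
Charge balance with nitrate (-1) requires 1 complex ion per 1 nitrate.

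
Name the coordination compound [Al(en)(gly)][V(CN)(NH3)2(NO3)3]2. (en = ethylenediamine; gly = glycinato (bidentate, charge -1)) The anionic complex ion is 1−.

Both ions are complex: the cation is named first with the plain metal name, the anion second with the -ate form; each ion's ligands are alphabetised independently.
The complex anion is given as 1−; its ligand charges sum to -4, so V = +3.
With 2 anions per cation, the cation must be 2×1 = 2+.
Cation: ligand charges sum to -1; for the ion to be 2+, Al = +3.

(ethylenediamine)(glycinato)aluminium(III) diamminecyanotrinitratovanadate(III)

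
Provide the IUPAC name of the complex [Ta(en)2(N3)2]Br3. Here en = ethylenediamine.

The 3 bromide counter-ions carry a total charge of -3, so each complex ion is 3+.
Ligand charges: 2×azido (-1 each), 2×ethylenediamine (neutral); total -2. So Ta + (-2) = 3+, giving Ta = +5.
Ligands are named alphabetically: azido before ethylenediamine.

diazidobis(ethylenediamine)tantalum(V) bromide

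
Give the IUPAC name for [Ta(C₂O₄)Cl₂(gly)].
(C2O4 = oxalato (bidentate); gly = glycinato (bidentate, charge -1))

dichloro(glycinato)oxalatotantalum(V)

There is no counter-ion, so the complex is neutral overall.
Ligand charges: 1×oxalato (-2 each), 1×glycinato (-1 each), 2×chloro (-1 each); total -5. So Ta + (-5) = 0, giving Ta = +5.
Ligands are named alphabetically: chloro before glycinato before oxalato.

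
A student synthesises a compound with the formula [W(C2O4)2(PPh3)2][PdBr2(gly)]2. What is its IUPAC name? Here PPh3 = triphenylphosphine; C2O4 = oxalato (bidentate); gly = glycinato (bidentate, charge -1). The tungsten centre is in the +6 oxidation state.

dioxalatobis(triphenylphosphine)tungsten(VI) dibromo(glycinato)palladate(II)

W is given as +6; the cation's ligand charges sum to -4, so the complex cation is 2+.
With 2 anions per cation, each anion must be 2/2 = 1−.
Anion: ligand charges sum to -3; for the ion to be 1−, Pd = +2.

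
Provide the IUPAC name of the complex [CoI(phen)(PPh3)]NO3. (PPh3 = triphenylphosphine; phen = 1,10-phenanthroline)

iodo(1,10-phenanthroline)(triphenylphosphine)cobalt(II) nitrate

The 1 nitrate counter-ion carries a total charge of -1, so each complex ion is 1+.
Ligand charges: 1×triphenylphosphine (neutral), 1×1,10-phenanthroline (neutral), 1×iodo (-1 each); total -1. So Co + (-1) = 1+, giving Co = +2.
Ligands are named alphabetically: iodo before phenanthroline before triphenylphosphine.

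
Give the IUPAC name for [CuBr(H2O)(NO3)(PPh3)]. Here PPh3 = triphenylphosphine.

There is no counter-ion, so the complex is neutral overall.
Ligand charges: 1×aqua (neutral), 1×bromo (-1 each), 1×triphenylphosphine (neutral), 1×nitrato (-1 each); total -2. So Cu + (-2) = 0, giving Cu = +2.
Ligands are named alphabetically: aqua before bromo before nitrato before triphenylphosphine.

aquabromonitrato(triphenylphosphine)copper(II)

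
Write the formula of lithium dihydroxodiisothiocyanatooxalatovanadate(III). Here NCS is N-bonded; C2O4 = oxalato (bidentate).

Ligands: 2 hydroxo (OH, -1), 2 isothiocyanato (NCS, -1), 1 oxalato (C2O4, -2). Ligand charge sum = -6.
With V in oxidation state +3, the complex ion is [V...]^3−.
Charge balance with lithium (+1) requires 1 complex ion per 3 lithium.

Li3[V(C2O4)(NCS)2(OH)2]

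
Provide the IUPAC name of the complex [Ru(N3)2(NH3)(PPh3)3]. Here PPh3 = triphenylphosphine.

amminediazidotris(triphenylphosphine)ruthenium(II)

There is no counter-ion, so the complex is neutral overall.
Ligand charges: 1×ammine (neutral), 3×triphenylphosphine (neutral), 2×azido (-1 each); total -2. So Ru + (-2) = 0, giving Ru = +2.
Ligands are named alphabetically: ammine before azido before triphenylphosphine.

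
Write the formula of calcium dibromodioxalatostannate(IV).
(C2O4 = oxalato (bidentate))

Ligands: 2 oxalato (C2O4, -2), 2 bromo (Br, -1). Ligand charge sum = -6.
Charge balance with calcium (+2) requires 1 complex ion per 1 calcium.

Ca[SnBr2(C2O4)2]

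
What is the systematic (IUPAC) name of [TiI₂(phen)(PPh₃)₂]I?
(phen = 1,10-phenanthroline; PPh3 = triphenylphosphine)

diiodo(1,10-phenanthroline)bis(triphenylphosphine)titanium(III) iodide

The 1 iodide counter-ion carries a total charge of -1, so each complex ion is 1+.
Ligand charges: 1×1,10-phenanthroline (neutral), 2×triphenylphosphine (neutral), 2×iodo (-1 each); total -2. So Ti + (-2) = 1+, giving Ti = +3.
Ligands are named alphabetically: iodo before phenanthroline before triphenylphosphine.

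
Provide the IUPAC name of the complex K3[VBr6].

The 3 potassium counter-ions carry a total charge of +3, so each complex ion is 3−.
Ligand charges: 6×bromo (-1 each); total -6. So V + (-6) = 3−, giving V = +3.
The complex ion is anionic, so vanadium takes the -ate form vanadate(III).

potassium hexabromovanadate(III)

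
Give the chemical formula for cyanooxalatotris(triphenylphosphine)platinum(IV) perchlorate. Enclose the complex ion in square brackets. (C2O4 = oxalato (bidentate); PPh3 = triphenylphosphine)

Ligands: 1 oxalato (C2O4, -2), 1 cyano (CN, -1), 3 triphenylphosphine (PPh3, neutral). Ligand charge sum = -3.
Charge balance with perchlorate (-1) requires 1 complex ion per 1 perchlorate.

[Pt(C2O4)(CN)(PPh3)3]ClO4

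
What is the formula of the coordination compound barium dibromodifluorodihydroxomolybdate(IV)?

Ba[MoBr2F2(OH)2]

Ligands: 2 hydroxo (OH, -1), 2 bromo (Br, -1), 2 fluoro (F, -1). Ligand charge sum = -6.
With Mo in oxidation state +4, the complex ion is [Mo...]^2−.
Charge balance with barium (+2) requires 1 complex ion per 1 barium.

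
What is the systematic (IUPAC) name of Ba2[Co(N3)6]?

The 2 barium counter-ions carry a total charge of +4, so each complex ion is 4−.
Ligand charges: 6×azido (-1 each); total -6. So Co + (-6) = 4−, giving Co = +2.
The complex ion is anionic, so cobalt takes the -ate form cobaltate(II).

barium hexaazidocobaltate(II)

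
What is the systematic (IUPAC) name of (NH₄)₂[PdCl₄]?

The 2 ammonium counter-ions carry a total charge of +2, so each complex ion is 2−.
Ligand charges: 4×chloro (-1 each); total -4. So Pd + (-4) = 2−, giving Pd = +2.
The complex ion is anionic, so palladium takes the -ate form palladate(II).

ammonium tetrachloropalladate(II)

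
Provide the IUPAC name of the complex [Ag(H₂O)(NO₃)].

aquanitratosilver(I)

There is no counter-ion, so the complex is neutral overall.
Ligand charges: 1×nitrato (-1 each), 1×aqua (neutral); total -1. So Ag + (-1) = 0, giving Ag = +1.
Ligands are named alphabetically: aqua before nitrato.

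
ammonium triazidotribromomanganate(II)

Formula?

Ligands: 3 bromo (Br, -1), 3 azido (N3, -1). Ligand charge sum = -6.
With Mn in oxidation state +2, the complex ion is [Mn...]^4−.
Charge balance with ammonium (+1) requires 1 complex ion per 4 ammonium.

(NH4)4[MnBr3(N3)3]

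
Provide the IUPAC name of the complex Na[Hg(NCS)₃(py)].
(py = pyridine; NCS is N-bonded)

The 1 sodium counter-ion carries a total charge of +1, so each complex ion is 1−.
Ligand charges: 1×pyridine (neutral), 3×isothiocyanato (-1 each); total -3. So Hg + (-3) = 1−, giving Hg = +2.
Ligands are named alphabetically: isothiocyanato before pyridine.
The complex ion is anionic, so mercury takes the -ate form mercurate(II).

sodium triisothiocyanato(pyridine)mercurate(II)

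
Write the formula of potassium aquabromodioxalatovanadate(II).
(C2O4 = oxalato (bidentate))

Ligands: 1 aqua (H2O, neutral), 1 bromo (Br, -1), 2 oxalato (C2O4, -2). Ligand charge sum = -5.
With V in oxidation state +2, the complex ion is [V...]^3−.
Charge balance with potassium (+1) requires 1 complex ion per 3 potassium.

K3[VBr(C2O4)2(H2O)]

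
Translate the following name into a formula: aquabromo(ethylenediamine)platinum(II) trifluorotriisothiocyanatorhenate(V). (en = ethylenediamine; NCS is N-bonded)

[PtBr(en)(H2O)][ReF3(NCS)3]

Cation [Pt…]: ligand charges -1, Pt(II) ⇒ ion charge 1+.
Anion [Re…]: ligand charges -6, Re(V) ⇒ ion charge 1−.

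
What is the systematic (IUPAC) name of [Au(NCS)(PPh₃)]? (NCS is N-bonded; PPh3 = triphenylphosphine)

isothiocyanato(triphenylphosphine)gold(I)

There is no counter-ion, so the complex is neutral overall.
Ligand charges: 1×isothiocyanato (-1 each), 1×triphenylphosphine (neutral); total -1. So Au + (-1) = 0, giving Au = +1.
Ligands are named alphabetically: isothiocyanato before triphenylphosphine.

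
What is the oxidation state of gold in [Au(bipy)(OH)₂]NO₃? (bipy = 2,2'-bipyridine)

+3

1 nitrate outside the brackets (-1 each) → the complex ion is 1+.
Ligand charges: 2×OH = -2; 1×bipy neutral; sum -2.
Au + (-2) = 1+ ⇒ Au is +3.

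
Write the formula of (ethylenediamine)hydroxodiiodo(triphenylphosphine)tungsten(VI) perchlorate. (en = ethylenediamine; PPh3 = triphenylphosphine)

[W(en)I2(OH)(PPh3)](ClO4)3

Ligands: 1 ethylenediamine (en, neutral), 2 iodo (I, -1), 1 triphenylphosphine (PPh3, neutral), 1 hydroxo (OH, -1). Ligand charge sum = -3.
Charge balance with perchlorate (-1) requires 1 complex ion per 3 perchlorate.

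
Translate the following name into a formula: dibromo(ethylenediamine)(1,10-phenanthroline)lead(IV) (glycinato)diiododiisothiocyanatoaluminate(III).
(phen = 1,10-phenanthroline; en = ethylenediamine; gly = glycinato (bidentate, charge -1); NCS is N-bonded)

[PbBr2(en)(phen)][Al(gly)I2(NCS)2]

Cation [Pb…]: ligand charges -2, Pb(IV) ⇒ ion charge 2+.
Anion [Al…]: ligand charges -5, Al(III) ⇒ ion charge 2−.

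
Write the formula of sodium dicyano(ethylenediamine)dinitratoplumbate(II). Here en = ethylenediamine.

Na2[Pb(CN)2(en)(NO3)2]

Ligands: 2 cyano (CN, -1), 1 ethylenediamine (en, neutral), 2 nitrato (NO3, -1). Ligand charge sum = -4.
Charge balance with sodium (+1) requires 1 complex ion per 2 sodium.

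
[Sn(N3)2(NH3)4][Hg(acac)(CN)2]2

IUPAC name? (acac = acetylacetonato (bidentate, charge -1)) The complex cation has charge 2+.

tetraamminediazidotin(IV) (acetylacetonato)dicyanomercurate(II)

The complex cation is given as 2+; its ligand charges sum to -2, so Sn = +4.
With 2 anions per cation, each anion must be 2/2 = 1−.
Anion: ligand charges sum to -3; for the ion to be 1−, Hg = +2.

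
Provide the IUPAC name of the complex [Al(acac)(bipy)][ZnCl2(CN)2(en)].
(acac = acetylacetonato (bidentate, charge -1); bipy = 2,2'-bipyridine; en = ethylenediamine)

Aluminium is always +3 in its complexes; the cation's ligand charges sum to -1, so the complex cation is 2+.
A 1:1 salt means the anion carries the equal and opposite charge, 2−.
Anion: ligand charges sum to -4; for the ion to be 2−, Zn = +2.

(acetylacetonato)(2,2'-bipyridine)aluminium(III) dichlorodicyano(ethylenediamine)zincate(II)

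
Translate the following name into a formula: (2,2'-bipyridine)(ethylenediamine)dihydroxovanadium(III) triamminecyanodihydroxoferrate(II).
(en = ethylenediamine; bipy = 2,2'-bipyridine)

Cation [V…]: ligand charges -2, V(III) ⇒ ion charge 1+.
Anion [Fe…]: ligand charges -3, Fe(II) ⇒ ion charge 1−.

[V(bipy)(en)(OH)2][Fe(CN)(NH3)3(OH)2]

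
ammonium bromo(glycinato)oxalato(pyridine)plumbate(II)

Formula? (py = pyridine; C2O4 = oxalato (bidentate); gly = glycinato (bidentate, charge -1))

Ligands: 1 pyridine (py, neutral), 1 oxalato (C2O4, -2), 1 bromo (Br, -1), 1 glycinato (gly, -1). Ligand charge sum = -4.
Charge balance with ammonium (+1) requires 1 complex ion per 2 ammonium.

(NH4)2[PbBr(C2O4)(gly)(py)]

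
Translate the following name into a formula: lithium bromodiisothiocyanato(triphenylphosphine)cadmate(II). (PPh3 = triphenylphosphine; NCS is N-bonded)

Li[CdBr(NCS)2(PPh3)]

Ligands: 1 triphenylphosphine (PPh3, neutral), 1 bromo (Br, -1), 2 isothiocyanato (NCS, -1). Ligand charge sum = -3.
With Cd in oxidation state +2, the complex ion is [Cd...]^1−.
Charge balance with lithium (+1) requires 1 complex ion per 1 lithium.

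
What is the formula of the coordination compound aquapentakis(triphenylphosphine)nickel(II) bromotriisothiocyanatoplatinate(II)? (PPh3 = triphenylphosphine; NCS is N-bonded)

Cation [Ni…]: ligand charges 0, Ni(II) ⇒ ion charge 2+.
Anion [Pt…]: ligand charges -4, Pt(II) ⇒ ion charge 2−.

[Ni(H2O)(PPh3)5][PtBr(NCS)3]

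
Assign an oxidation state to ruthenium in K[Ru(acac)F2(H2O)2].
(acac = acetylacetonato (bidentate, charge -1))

1 potassium outside the brackets (+1 each) → the complex ion is 1−.
Ligand charges: 1×acac = -1; 2×H2O neutral; 2×F = -2; sum -3.
Ru + (-3) = 1− ⇒ Ru is +2.

+2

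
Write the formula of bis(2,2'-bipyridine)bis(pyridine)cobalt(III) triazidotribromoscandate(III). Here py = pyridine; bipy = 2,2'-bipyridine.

[Co(bipy)2(py)2][ScBr3(N3)3]

Cation [Co…]: ligand charges 0, Co(III) ⇒ ion charge 3+.
Anion [Sc…]: ligand charges -6, Sc(III) ⇒ ion charge 3−.
One 3+ cation balances one 3− anion.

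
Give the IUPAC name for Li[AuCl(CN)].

The 1 lithium counter-ion carries a total charge of +1, so each complex ion is 1−.
Ligand charges: 1×cyano (-1 each), 1×chloro (-1 each); total -2. So Au + (-2) = 1−, giving Au = +1.
The complex ion is anionic, so gold takes the -ate form aurate(I).

lithium chlorocyanoaurate(I)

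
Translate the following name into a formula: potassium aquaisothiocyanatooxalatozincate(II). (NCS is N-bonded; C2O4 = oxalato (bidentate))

K[Zn(C2O4)(H2O)(NCS)]

Ligands: 1 isothiocyanato (NCS, -1), 1 aqua (H2O, neutral), 1 oxalato (C2O4, -2). Ligand charge sum = -3.
Charge balance with potassium (+1) requires 1 complex ion per 1 potassium.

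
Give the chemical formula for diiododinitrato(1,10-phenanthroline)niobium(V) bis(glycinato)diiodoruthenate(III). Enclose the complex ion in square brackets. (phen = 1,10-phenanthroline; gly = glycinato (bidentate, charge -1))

[NbI2(NO3)2(phen)][Ru(gly)2I2]

Cation [Nb…]: ligand charges -4, Nb(V) ⇒ ion charge 1+.
Anion [Ru…]: ligand charges -4, Ru(III) ⇒ ion charge 1−.
One 1+ cation balances one 1− anion.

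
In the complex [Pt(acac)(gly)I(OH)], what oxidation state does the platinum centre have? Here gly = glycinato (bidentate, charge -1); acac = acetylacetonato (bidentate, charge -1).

+4

No counter-ion: the bracketed complex is neutral.
Ligand charges: 1×OH = -1; 1×gly = -1; 1×I = -1; 1×acac = -1; sum -4.
Pt + (-4) = 0 ⇒ Pt is +4.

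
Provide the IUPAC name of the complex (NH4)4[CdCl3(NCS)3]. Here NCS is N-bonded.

ammonium trichlorotriisothiocyanatocadmate(II)

The 4 ammonium counter-ions carry a total charge of +4, so each complex ion is 4−.
Ligand charges: 3×chloro (-1 each), 3×isothiocyanato (-1 each); total -6. So Cd + (-6) = 4−, giving Cd = +2.
Ligands are named alphabetically: chloro before isothiocyanato.
The complex ion is anionic, so cadmium takes the -ate form cadmate(II).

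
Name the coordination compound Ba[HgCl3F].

barium trichlorofluoromercurate(II)

The 1 barium counter-ion carries a total charge of +2, so each complex ion is 2−.
Ligand charges: 1×fluoro (-1 each), 3×chloro (-1 each); total -4. So Hg + (-4) = 2−, giving Hg = +2.
Ligands are named alphabetically: chloro before fluoro.
The complex ion is anionic, so mercury takes the -ate form mercurate(II).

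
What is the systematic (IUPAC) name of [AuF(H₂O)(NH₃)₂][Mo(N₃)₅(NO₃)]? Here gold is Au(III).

Au is given as +3; the cation's ligand charges sum to -1, so the complex cation is 2+.
A 1:1 salt means the anion carries the equal and opposite charge, 2−.
Anion: ligand charges sum to -6; for the ion to be 2−, Mo = +4.

diammineaquafluorogold(III) pentaazidonitratomolybdate(IV)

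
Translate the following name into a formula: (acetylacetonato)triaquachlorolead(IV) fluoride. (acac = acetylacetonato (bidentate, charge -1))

Ligands: 1 acetylacetonato (acac, -1), 3 aqua (H2O, neutral), 1 chloro (Cl, -1). Ligand charge sum = -2.
With Pb in oxidation state +4, the complex ion is [Pb...]^2+.
Charge balance with fluoride (-1) requires 1 complex ion per 2 fluoride.

[Pb(acac)Cl(H2O)3]F2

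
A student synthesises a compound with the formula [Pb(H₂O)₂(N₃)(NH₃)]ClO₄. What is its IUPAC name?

The 1 perchlorate counter-ion carries a total charge of -1, so each complex ion is 1+.
Ligand charges: 1×azido (-1 each), 1×ammine (neutral), 2×aqua (neutral); total -1. So Pb + (-1) = 1+, giving Pb = +2.
Ligands are named alphabetically: ammine before aqua before azido.

amminediaquaazidolead(II) perchlorate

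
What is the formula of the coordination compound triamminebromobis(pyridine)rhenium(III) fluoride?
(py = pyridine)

Ligands: 1 bromo (Br, -1), 3 ammine (NH3, neutral), 2 pyridine (py, neutral). Ligand charge sum = -1.
With Re in oxidation state +3, the complex ion is [Re...]^2+.
Charge balance with fluoride (-1) requires 1 complex ion per 2 fluoride.

[ReBr(NH3)3(py)2]F2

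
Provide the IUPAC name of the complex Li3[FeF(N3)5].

lithium pentaazidofluoroferrate(III)

The 3 lithium counter-ions carry a total charge of +3, so each complex ion is 3−.
Ligand charges: 5×azido (-1 each), 1×fluoro (-1 each); total -6. So Fe + (-6) = 3−, giving Fe = +3.
Ligands are named alphabetically: azido before fluoro.
The complex ion is anionic, so iron takes the -ate form ferrate(III).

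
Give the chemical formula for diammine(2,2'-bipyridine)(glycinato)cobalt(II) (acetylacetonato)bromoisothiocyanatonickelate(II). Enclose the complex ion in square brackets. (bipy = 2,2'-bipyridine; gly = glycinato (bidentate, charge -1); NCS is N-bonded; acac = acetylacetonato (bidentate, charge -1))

[Co(bipy)(gly)(NH3)2][Ni(acac)Br(NCS)]

Cation [Co…]: ligand charges -1, Co(II) ⇒ ion charge 1+.
Anion [Ni…]: ligand charges -3, Ni(II) ⇒ ion charge 1−.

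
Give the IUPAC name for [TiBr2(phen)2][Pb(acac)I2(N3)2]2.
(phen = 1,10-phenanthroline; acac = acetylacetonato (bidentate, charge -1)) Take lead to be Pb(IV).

Both ions are complex: the cation is named first with the plain metal name, the anion second with the -ate form; each ion's ligands are alphabetised independently.
Pb is given as +4; the anion's ligand charges sum to -5, so the complex anion is 1−.
With 2 anions per cation, the cation must be 2×1 = 2+.
Cation: ligand charges sum to -2; for the ion to be 2+, Ti = +4.

dibromobis(1,10-phenanthroline)titanium(IV) (acetylacetonato)diazidodiiodoplumbate(IV)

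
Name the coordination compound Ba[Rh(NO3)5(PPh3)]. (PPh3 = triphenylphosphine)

barium pentanitrato(triphenylphosphine)rhodate(III)

The 1 barium counter-ion carries a total charge of +2, so each complex ion is 2−.
Ligand charges: 5×nitrato (-1 each), 1×triphenylphosphine (neutral); total -5. So Rh + (-5) = 2−, giving Rh = +3.
Ligands are named alphabetically: nitrato before triphenylphosphine.
The complex ion is anionic, so rhodium takes the -ate form rhodate(III).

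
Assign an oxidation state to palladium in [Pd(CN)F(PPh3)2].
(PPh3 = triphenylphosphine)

No counter-ion: the bracketed complex is neutral.
Ligand charges: 1×CN = -1; 1×F = -1; 2×PPh3 neutral; sum -2.
Pd + (-2) = 0 ⇒ Pd is +2.

+2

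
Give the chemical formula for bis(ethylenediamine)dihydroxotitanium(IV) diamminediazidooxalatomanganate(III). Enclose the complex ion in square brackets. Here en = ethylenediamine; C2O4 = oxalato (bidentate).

[Ti(en)2(OH)2][Mn(C2O4)(N3)2(NH3)2]2

Cation [Ti…]: ligand charges -2, Ti(IV) ⇒ ion charge 2+.
Anion [Mn…]: ligand charges -4, Mn(III) ⇒ ion charge 1−.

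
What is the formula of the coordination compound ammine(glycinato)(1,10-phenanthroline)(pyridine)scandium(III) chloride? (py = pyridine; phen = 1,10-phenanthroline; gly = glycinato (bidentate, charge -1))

[Sc(gly)(NH3)(phen)(py)]Cl2

Ligands: 1 pyridine (py, neutral), 1 ammine (NH3, neutral), 1 1,10-phenanthroline (phen, neutral), 1 glycinato (gly, -1). Ligand charge sum = -1.
Charge balance with chloride (-1) requires 1 complex ion per 2 chloride.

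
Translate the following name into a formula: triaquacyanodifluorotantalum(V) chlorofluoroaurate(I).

Cation [Ta…]: ligand charges -3, Ta(V) ⇒ ion charge 2+.
Anion [Au…]: ligand charges -2, Au(I) ⇒ ion charge 1−.
One 2+ cation requires 2 of the 1− anion.

[Ta(CN)F2(H2O)3][AuClF]2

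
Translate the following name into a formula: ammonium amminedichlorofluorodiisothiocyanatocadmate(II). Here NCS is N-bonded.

Ligands: 1 ammine (NH3, neutral), 1 fluoro (F, -1), 2 isothiocyanato (NCS, -1), 2 chloro (Cl, -1). Ligand charge sum = -5.
With Cd in oxidation state +2, the complex ion is [Cd...]^3−.
Charge balance with ammonium (+1) requires 1 complex ion per 3 ammonium.

(NH4)3[CdCl2F(NCS)2(NH3)]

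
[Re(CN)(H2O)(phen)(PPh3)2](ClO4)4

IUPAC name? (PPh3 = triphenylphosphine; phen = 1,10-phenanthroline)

aquacyano(1,10-phenanthroline)bis(triphenylphosphine)rhenium(V) perchlorate

The 4 perchlorate counter-ions carry a total charge of -4, so each complex ion is 4+.
Ligand charges: 2×triphenylphosphine (neutral), 1×cyano (-1 each), 1×aqua (neutral), 1×1,10-phenanthroline (neutral); total -1. So Re + (-1) = 4+, giving Re = +5.
Ligands are named alphabetically: aqua before cyano before phenanthroline before triphenylphosphine.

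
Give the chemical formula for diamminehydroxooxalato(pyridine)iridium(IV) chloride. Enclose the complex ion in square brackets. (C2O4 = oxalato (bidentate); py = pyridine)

[Ir(C2O4)(NH3)2(OH)(py)]Cl

Ligands: 1 oxalato (C2O4, -2), 1 pyridine (py, neutral), 1 hydroxo (OH, -1), 2 ammine (NH3, neutral). Ligand charge sum = -3.
Charge balance with chloride (-1) requires 1 complex ion per 1 chloride.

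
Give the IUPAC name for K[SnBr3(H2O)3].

The 1 potassium counter-ion carries a total charge of +1, so each complex ion is 1−.
Ligand charges: 3×aqua (neutral), 3×bromo (-1 each); total -3. So Sn + (-3) = 1−, giving Sn = +2.
Ligands are named alphabetically: aqua before bromo.
The complex ion is anionic, so tin takes the -ate form stannate(II).

potassium triaquatribromostannate(II)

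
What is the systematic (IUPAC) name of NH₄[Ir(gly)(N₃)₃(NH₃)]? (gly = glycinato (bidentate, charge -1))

ammonium amminetriazido(glycinato)iridate(III)

The 1 ammonium counter-ion carries a total charge of +1, so each complex ion is 1−.
Ligand charges: 1×ammine (neutral), 1×glycinato (-1 each), 3×azido (-1 each); total -4. So Ir + (-4) = 1−, giving Ir = +3.
Ligands are named alphabetically: ammine before azido before glycinato.
The complex ion is anionic, so iridium takes the -ate form iridate(III).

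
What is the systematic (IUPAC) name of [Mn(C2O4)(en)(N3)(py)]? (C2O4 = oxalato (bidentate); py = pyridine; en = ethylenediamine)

There is no counter-ion, so the complex is neutral overall.
Ligand charges: 1×oxalato (-2 each), 1×azido (-1 each), 1×pyridine (neutral), 1×ethylenediamine (neutral); total -3. So Mn + (-3) = 0, giving Mn = +3.
Ligands are named alphabetically: azido before ethylenediamine before oxalato before pyridine.

azido(ethylenediamine)oxalato(pyridine)manganese(III)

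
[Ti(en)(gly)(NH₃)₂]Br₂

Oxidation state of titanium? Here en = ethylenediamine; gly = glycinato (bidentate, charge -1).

2 bromide outside the brackets (-1 each) → the complex ion is 2+.
Ligand charges: 1×en neutral; 2×NH3 neutral; 1×gly = -1; sum -1.
Ti + (-1) = 2+ ⇒ Ti is +3.

+3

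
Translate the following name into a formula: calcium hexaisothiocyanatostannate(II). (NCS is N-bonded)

Ca2[Sn(NCS)6]

Ligands: 6 isothiocyanato (NCS, -1). Ligand charge sum = -6.
With Sn in oxidation state +2, the complex ion is [Sn...]^4−.
Charge balance with calcium (+2) requires 1 complex ion per 2 calcium.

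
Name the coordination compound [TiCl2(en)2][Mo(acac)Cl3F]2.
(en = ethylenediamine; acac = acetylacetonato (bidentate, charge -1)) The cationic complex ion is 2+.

Both ions are complex: the cation is named first with the plain metal name, the anion second with the -ate form; each ion's ligands are alphabetised independently.
The complex cation is given as 2+; its ligand charges sum to -2, so Ti = +4.
With 2 anions per cation, each anion must be 2/2 = 1−.
Anion: ligand charges sum to -5; for the ion to be 1−, Mo = +4.

dichlorobis(ethylenediamine)titanium(IV) (acetylacetonato)trichlorofluoromolybdate(IV)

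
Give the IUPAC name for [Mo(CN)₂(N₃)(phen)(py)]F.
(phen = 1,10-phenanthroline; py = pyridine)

The 1 fluoride counter-ion carries a total charge of -1, so each complex ion is 1+.
Ligand charges: 1×1,10-phenanthroline (neutral), 2×cyano (-1 each), 1×pyridine (neutral), 1×azido (-1 each); total -3. So Mo + (-3) = 1+, giving Mo = +4.
Ligands are named alphabetically: azido before cyano before phenanthroline before pyridine.

azidodicyano(1,10-phenanthroline)(pyridine)molybdenum(IV) fluoride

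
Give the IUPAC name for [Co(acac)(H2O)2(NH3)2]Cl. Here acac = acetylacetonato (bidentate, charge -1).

(acetylacetonato)diamminediaquacobalt(II) chloride

The 1 chloride counter-ion carries a total charge of -1, so each complex ion is 1+.
Ligand charges: 1×acetylacetonato (-1 each), 2×aqua (neutral), 2×ammine (neutral); total -1. So Co + (-1) = 1+, giving Co = +2.
Ligands are named alphabetically: acetylacetonato before ammine before aqua.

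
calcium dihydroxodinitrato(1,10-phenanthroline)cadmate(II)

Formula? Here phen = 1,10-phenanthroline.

Ligands: 2 nitrato (NO3, -1), 2 hydroxo (OH, -1), 1 1,10-phenanthroline (phen, neutral). Ligand charge sum = -4.
With Cd in oxidation state +2, the complex ion is [Cd...]^2−.
Charge balance with calcium (+2) requires 1 complex ion per 1 calcium.

Ca[Cd(NO3)2(OH)2(phen)]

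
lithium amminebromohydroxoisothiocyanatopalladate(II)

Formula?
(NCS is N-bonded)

Li[PdBr(NCS)(NH3)(OH)]

Ligands: 1 ammine (NH3, neutral), 1 isothiocyanato (NCS, -1), 1 bromo (Br, -1), 1 hydroxo (OH, -1). Ligand charge sum = -3.
With Pd in oxidation state +2, the complex ion is [Pd...]^1−.
Charge balance with lithium (+1) requires 1 complex ion per 1 lithium.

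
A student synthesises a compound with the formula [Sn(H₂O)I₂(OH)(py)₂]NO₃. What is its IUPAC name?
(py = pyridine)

The 1 nitrate counter-ion carries a total charge of -1, so each complex ion is 1+.
Ligand charges: 1×hydroxo (-1 each), 2×pyridine (neutral), 1×aqua (neutral), 2×iodo (-1 each); total -3. So Sn + (-3) = 1+, giving Sn = +4.
Ligands are named alphabetically: aqua before hydroxo before iodo before pyridine.

aquahydroxodiiodobis(pyridine)tin(IV) nitrate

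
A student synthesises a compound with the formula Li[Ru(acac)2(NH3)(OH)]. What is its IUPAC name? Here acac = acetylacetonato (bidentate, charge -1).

The 1 lithium counter-ion carries a total charge of +1, so each complex ion is 1−.
Ligand charges: 2×acetylacetonato (-1 each), 1×hydroxo (-1 each), 1×ammine (neutral); total -3. So Ru + (-3) = 1−, giving Ru = +2.
The complex ion is anionic, so ruthenium takes the -ate form ruthenate(II).

lithium bis(acetylacetonato)amminehydroxoruthenate(II)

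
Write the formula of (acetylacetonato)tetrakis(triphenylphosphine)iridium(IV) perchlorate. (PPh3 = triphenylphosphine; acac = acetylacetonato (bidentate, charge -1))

Ligands: 4 triphenylphosphine (PPh3, neutral), 1 acetylacetonato (acac, -1). Ligand charge sum = -1.
Charge balance with perchlorate (-1) requires 1 complex ion per 3 perchlorate.

[Ir(acac)(PPh3)4](ClO4)3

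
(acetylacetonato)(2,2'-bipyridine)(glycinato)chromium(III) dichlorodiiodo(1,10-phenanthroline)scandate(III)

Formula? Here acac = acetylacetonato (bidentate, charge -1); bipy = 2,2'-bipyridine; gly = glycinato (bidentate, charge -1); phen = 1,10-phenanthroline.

Cation [Cr…]: ligand charges -2, Cr(III) ⇒ ion charge 1+.
Anion [Sc…]: ligand charges -4, Sc(III) ⇒ ion charge 1−.
One 1+ cation balances one 1− anion.

[Cr(acac)(bipy)(gly)][ScCl2I2(phen)]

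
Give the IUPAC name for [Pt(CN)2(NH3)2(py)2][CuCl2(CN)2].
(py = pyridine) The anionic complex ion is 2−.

The complex anion is given as 2−; its ligand charges sum to -4, so Cu = +2.
A 1:1 salt means the cation carries the equal and opposite charge, 2+.
Cation: ligand charges sum to -2; for the ion to be 2+, Pt = +4.

diamminedicyanobis(pyridine)platinum(IV) dichlorodicyanocuprate(II)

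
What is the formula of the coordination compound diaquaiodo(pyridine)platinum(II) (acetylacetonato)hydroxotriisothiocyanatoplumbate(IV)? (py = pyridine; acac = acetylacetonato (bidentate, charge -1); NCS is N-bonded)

Cation [Pt…]: ligand charges -1, Pt(II) ⇒ ion charge 1+.
Anion [Pb…]: ligand charges -5, Pb(IV) ⇒ ion charge 1−.

[Pt(H2O)2I(py)][Pb(acac)(NCS)3(OH)]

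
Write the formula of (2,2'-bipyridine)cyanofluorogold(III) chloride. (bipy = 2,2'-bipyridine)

Ligands: 1 fluoro (F, -1), 1 cyano (CN, -1), 1 2,2'-bipyridine (bipy, neutral). Ligand charge sum = -2.
With Au in oxidation state +3, the complex ion is [Au...]^1+.
Charge balance with chloride (-1) requires 1 complex ion per 1 chloride.

[Au(bipy)(CN)F]Cl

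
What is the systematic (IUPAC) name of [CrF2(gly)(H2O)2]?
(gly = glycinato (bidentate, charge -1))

There is no counter-ion, so the complex is neutral overall.
Ligand charges: 1×glycinato (-1 each), 2×aqua (neutral), 2×fluoro (-1 each); total -3. So Cr + (-3) = 0, giving Cr = +3.
Ligands are named alphabetically: aqua before fluoro before glycinato.

diaquadifluoro(glycinato)chromium(III)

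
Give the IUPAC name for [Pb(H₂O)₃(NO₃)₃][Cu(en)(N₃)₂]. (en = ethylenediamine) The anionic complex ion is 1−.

The complex anion is given as 1−; its ligand charges sum to -2, so Cu = +1.
A 1:1 salt means the cation carries the equal and opposite charge, 1+.
Cation: ligand charges sum to -3; for the ion to be 1+, Pb = +4.

triaquatrinitratolead(IV) diazido(ethylenediamine)cuprate(I)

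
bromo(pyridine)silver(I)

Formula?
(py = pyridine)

Ligands: 1 bromo (Br, -1), 1 pyridine (py, neutral). Ligand charge sum = -1.
With Ag in oxidation state +1, the complex ion is [Ag...].

[AgBr(py)]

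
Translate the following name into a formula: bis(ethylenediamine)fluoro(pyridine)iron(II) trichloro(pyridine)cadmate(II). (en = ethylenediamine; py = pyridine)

Cation [Fe…]: ligand charges -1, Fe(II) ⇒ ion charge 1+.
Anion [Cd…]: ligand charges -3, Cd(II) ⇒ ion charge 1−.
One 1+ cation balances one 1− anion.

[Fe(en)2F(py)][CdCl3(py)]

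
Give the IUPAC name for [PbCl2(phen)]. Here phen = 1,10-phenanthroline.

dichloro(1,10-phenanthroline)lead(II)

There is no counter-ion, so the complex is neutral overall.
Ligand charges: 2×chloro (-1 each), 1×1,10-phenanthroline (neutral); total -2. So Pb + (-2) = 0, giving Pb = +2.
Ligands are named alphabetically: chloro before phenanthroline.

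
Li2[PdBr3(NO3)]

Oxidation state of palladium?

2 lithium outside the brackets (+1 each) → the complex ion is 2−.
Ligand charges: 1×NO3 = -1; 3×Br = -3; sum -4.
Pd + (-4) = 2− ⇒ Pd is +2.

+2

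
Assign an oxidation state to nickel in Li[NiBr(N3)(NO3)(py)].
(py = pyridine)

+2

1 lithium outside the brackets (+1 each) → the complex ion is 1−.
Ligand charges: 1×N3 = -1; 1×NO3 = -1; 1×py neutral; 1×Br = -1; sum -3.
Ni + (-3) = 1− ⇒ Ni is +2.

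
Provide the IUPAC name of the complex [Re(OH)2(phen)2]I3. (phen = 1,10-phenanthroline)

dihydroxobis(1,10-phenanthroline)rhenium(V) iodide

The 3 iodide counter-ions carry a total charge of -3, so each complex ion is 3+.
Ligand charges: 2×hydroxo (-1 each), 2×1,10-phenanthroline (neutral); total -2. So Re + (-2) = 3+, giving Re = +5.
Ligands are named alphabetically: hydroxo before phenanthroline.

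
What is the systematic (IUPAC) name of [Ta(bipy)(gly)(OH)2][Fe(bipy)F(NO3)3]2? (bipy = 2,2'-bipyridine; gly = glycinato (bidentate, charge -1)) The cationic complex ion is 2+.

Both ions are complex: the cation is named first with the plain metal name, the anion second with the -ate form; each ion's ligands are alphabetised independently.
The complex cation is given as 2+; its ligand charges sum to -3, so Ta = +5.
With 2 anions per cation, each anion must be 2/2 = 1−.
Anion: ligand charges sum to -4; for the ion to be 1−, Fe = +3.

(2,2'-bipyridine)(glycinato)dihydroxotantalum(V) (2,2'-bipyridine)fluorotrinitratoferrate(III)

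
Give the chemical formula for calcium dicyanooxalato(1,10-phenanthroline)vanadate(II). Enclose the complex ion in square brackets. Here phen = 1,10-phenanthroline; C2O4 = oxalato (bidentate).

Ligands: 2 cyano (CN, -1), 1 1,10-phenanthroline (phen, neutral), 1 oxalato (C2O4, -2). Ligand charge sum = -4.
With V in oxidation state +2, the complex ion is [V...]^2−.
Charge balance with calcium (+2) requires 1 complex ion per 1 calcium.

Ca[V(C2O4)(CN)2(phen)]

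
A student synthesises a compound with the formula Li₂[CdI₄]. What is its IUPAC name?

The 2 lithium counter-ions carry a total charge of +2, so each complex ion is 2−.
Ligand charges: 4×iodo (-1 each); total -4. So Cd + (-4) = 2−, giving Cd = +2.
The complex ion is anionic, so cadmium takes the -ate form cadmate(II).

lithium tetraiodocadmate(II)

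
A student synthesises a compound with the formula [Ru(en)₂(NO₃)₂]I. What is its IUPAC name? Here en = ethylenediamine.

bis(ethylenediamine)dinitratoruthenium(III) iodide

The 1 iodide counter-ion carries a total charge of -1, so each complex ion is 1+.
Ligand charges: 2×ethylenediamine (neutral), 2×nitrato (-1 each); total -2. So Ru + (-2) = 1+, giving Ru = +3.
Ligands are named alphabetically: ethylenediamine before nitrato.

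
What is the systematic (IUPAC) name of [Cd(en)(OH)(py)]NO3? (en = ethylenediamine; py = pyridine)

(ethylenediamine)hydroxo(pyridine)cadmium(II) nitrate

The 1 nitrate counter-ion carries a total charge of -1, so each complex ion is 1+.
Ligand charges: 1×hydroxo (-1 each), 1×ethylenediamine (neutral), 1×pyridine (neutral); total -1. So Cd + (-1) = 1+, giving Cd = +2.
Ligands are named alphabetically: ethylenediamine before hydroxo before pyridine.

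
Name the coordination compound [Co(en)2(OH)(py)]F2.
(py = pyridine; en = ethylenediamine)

bis(ethylenediamine)hydroxo(pyridine)cobalt(III) fluoride

The 2 fluoride counter-ions carry a total charge of -2, so each complex ion is 2+.
Ligand charges: 1×pyridine (neutral), 1×hydroxo (-1 each), 2×ethylenediamine (neutral); total -1. So Co + (-1) = 2+, giving Co = +3.
Ligands are named alphabetically: ethylenediamine before hydroxo before pyridine.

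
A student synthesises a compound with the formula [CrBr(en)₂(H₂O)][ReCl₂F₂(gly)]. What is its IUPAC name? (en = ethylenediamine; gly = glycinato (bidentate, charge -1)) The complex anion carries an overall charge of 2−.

Both ions are complex: the cation is named first with the plain metal name, the anion second with the -ate form; each ion's ligands are alphabetised independently.
The complex anion is given as 2−; its ligand charges sum to -5, so Re = +3.
A 1:1 salt means the cation carries the equal and opposite charge, 2+.
Cation: ligand charges sum to -1; for the ion to be 2+, Cr = +3.

aquabromobis(ethylenediamine)chromium(III) dichlorodifluoro(glycinato)rhenate(III)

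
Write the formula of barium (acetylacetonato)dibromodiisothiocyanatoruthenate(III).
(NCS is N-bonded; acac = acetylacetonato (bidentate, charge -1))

Ba[Ru(acac)Br2(NCS)2]

Ligands: 2 isothiocyanato (NCS, -1), 2 bromo (Br, -1), 1 acetylacetonato (acac, -1). Ligand charge sum = -5.
With Ru in oxidation state +3, the complex ion is [Ru...]^2−.
Charge balance with barium (+2) requires 1 complex ion per 1 barium.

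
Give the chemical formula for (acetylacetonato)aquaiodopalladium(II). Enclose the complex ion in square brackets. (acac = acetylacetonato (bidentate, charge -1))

[Pd(acac)(H2O)I]

Ligands: 1 aqua (H2O, neutral), 1 acetylacetonato (acac, -1), 1 iodo (I, -1). Ligand charge sum = -2.
With Pd in oxidation state +2, the complex ion is [Pd...].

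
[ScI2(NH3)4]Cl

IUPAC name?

The 1 chloride counter-ion carries a total charge of -1, so each complex ion is 1+.
Ligand charges: 4×ammine (neutral), 2×iodo (-1 each); total -2. So Sc + (-2) = 1+, giving Sc = +3.
Ligands are named alphabetically: ammine before iodo.

tetraamminediiodoscandium(III) chloride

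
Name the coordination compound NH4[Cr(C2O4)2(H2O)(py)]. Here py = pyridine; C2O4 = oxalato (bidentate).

ammonium aquadioxalato(pyridine)chromate(III)

The 1 ammonium counter-ion carries a total charge of +1, so each complex ion is 1−.
Ligand charges: 1×aqua (neutral), 1×pyridine (neutral), 2×oxalato (-2 each); total -4. So Cr + (-4) = 1−, giving Cr = +3.
Ligands are named alphabetically: aqua before oxalato before pyridine.
The complex ion is anionic, so chromium takes the -ate form chromate(III).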